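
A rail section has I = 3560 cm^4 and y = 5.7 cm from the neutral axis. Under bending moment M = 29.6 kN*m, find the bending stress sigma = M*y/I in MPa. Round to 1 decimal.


Convert units:
M = 29.6 kN*m = 29600000 N*mm
y = 5.7 cm = 57 mm
I = 3560 cm^4 = 35600000 mm^4
sigma = 29600000 * 57 / 35600000
sigma = 47.4 MPa

47.4


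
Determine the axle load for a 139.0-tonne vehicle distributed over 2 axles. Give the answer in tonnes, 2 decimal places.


Load per axle = total weight / number of axles
Load = 139.0 / 2
Load = 69.50 tonnes

69.50


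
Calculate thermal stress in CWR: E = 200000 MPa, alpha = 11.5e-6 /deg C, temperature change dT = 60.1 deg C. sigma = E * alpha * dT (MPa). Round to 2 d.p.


sigma = E * alpha * dT
sigma = 200000 * 11.5e-6 * 60.1
sigma = 2.3 * 60.1
sigma = 138.23 MPa

138.23


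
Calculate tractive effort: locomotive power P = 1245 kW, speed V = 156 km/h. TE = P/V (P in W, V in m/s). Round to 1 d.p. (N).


Convert: P = 1245 kW = 1245000 W
V = 156 / 3.6 = 43.3333 m/s
TE = 1245000 / 43.3333
TE = 28730.8 N

28730.8


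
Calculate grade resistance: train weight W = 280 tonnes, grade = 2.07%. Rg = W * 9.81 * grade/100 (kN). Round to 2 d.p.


Rg = W * 9.81 * grade / 100
Rg = 280 * 9.81 * 2.07 / 100
Rg = 2746.8 * 0.0207
Rg = 56.86 kN

56.86


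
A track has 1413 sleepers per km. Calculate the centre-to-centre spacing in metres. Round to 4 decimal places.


Spacing = 1000 m / number of sleepers
Spacing = 1000 / 1413
Spacing = 0.7077 m

0.7077


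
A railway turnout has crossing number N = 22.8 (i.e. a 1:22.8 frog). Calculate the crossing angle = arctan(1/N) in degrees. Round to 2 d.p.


1/N = 1/22.8 = 0.04386
angle = arctan(0.04386) = 0.043832 rad
angle = 0.043832 * 180/pi = 2.51 degrees

2.51


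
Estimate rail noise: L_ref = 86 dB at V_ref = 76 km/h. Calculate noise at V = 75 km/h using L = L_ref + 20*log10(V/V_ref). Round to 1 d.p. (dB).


V/V_ref = 75 / 76 = 0.986842
log10(0.986842) = -0.005752
20 * -0.005752 = -0.115
L = 86 + -0.115 = 85.9 dB

85.9


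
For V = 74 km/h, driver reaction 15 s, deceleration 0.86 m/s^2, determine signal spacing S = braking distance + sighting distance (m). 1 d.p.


V = 74 / 3.6 = 20.5556 m/s
Braking distance = 20.5556^2 / (2*0.86) = 245.6575 m
Sighting distance = 20.5556 * 15 = 308.3333 m
S = 245.6575 + 308.3333 = 554.0 m

554.0


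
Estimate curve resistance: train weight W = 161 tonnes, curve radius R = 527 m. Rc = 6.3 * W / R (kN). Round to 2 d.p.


Rc = 6.3 * W / R
Rc = 6.3 * 161 / 527
Rc = 1014.3 / 527
Rc = 1.92 kN

1.92


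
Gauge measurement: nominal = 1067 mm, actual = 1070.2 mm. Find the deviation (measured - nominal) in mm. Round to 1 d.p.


Deviation = measured - nominal
Deviation = 1070.2 - 1067
Deviation = 3.2 mm

3.2


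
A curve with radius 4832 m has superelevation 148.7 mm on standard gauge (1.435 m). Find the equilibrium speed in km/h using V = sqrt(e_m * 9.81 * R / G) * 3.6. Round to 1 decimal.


Convert cant: e = 148.7 mm = 0.1487 m
V_ms = sqrt(0.1487 * 9.81 * 4832 / 1.435)
V_ms = sqrt(4911.962024) = 70.0854 m/s
V = 70.0854 * 3.6 = 252.3 km/h

252.3


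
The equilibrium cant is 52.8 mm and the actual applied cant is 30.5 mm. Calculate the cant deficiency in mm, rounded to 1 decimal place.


Cant deficiency = equilibrium cant - actual cant
CD = 52.8 - 30.5
CD = 22.3 mm

22.3


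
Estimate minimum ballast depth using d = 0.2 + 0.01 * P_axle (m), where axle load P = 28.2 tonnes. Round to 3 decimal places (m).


d = 0.2 + 0.01 * 28.2
d = 0.2 + 0.282
d = 0.482 m

0.482


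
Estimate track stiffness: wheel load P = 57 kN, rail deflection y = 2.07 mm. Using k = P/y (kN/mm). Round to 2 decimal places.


Track stiffness k = P / y
k = 57 / 2.07
k = 27.54 kN/mm

27.54


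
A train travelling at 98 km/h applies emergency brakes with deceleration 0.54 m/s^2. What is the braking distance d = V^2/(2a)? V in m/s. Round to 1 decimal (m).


Convert speed: V = 98 / 3.6 = 27.2222 m/s
V^2 = 741.0494
d = 741.0494 / (2 * 0.54)
d = 741.0494 / 1.08
d = 686.2 m

686.2


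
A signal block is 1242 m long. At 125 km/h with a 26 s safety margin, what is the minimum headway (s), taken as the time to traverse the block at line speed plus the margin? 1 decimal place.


V = 125 / 3.6 = 34.7222 m/s
Block traversal time = 1242 / 34.7222 = 35.7696 s
Headway = 35.7696 + 26
Headway = 61.8 s

61.8


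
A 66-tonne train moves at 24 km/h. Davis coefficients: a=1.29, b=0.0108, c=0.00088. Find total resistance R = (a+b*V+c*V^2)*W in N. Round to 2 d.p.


b*V = 0.0108 * 24 = 0.2592
c*V^2 = 0.00088 * 576 = 0.50688
R_per_t = 1.29 + 0.2592 + 0.50688 = 2.05608 N/t
R_total = 2.05608 * 66 = 135.70 N

135.70


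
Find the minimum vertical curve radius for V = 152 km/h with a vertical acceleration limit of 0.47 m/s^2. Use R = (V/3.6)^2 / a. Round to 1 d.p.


Convert speed: V = 152 / 3.6 = 42.2222 m/s
V^2 = 1782.716 m^2/s^2
R_v = 1782.716 / 0.47
R_v = 3793.0 m

3793.0


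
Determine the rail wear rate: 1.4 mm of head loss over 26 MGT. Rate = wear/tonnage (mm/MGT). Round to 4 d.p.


Wear rate = total wear / cumulative tonnage
Rate = 1.4 / 26
Rate = 0.0538 mm/MGT

0.0538


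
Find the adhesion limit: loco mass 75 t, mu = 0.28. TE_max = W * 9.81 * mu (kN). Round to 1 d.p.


TE_max = W * g * mu
TE_max = 75 * 9.81 * 0.28
TE_max = 735.75 * 0.28
TE_max = 206.0 kN

206.0


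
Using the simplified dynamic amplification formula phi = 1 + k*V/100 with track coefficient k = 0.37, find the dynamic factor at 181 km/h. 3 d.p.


phi = 1 + k * V / 100
phi = 1 + 0.37 * 181 / 100
phi = 1 + 0.6697
phi = 1.670

1.670


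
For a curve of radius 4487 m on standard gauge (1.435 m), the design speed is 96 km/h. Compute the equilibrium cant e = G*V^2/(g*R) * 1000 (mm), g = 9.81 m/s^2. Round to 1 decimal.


Convert speed: V = 96 / 3.6 = 26.6667 m/s
Apply formula: e = 1.435 * 26.6667^2 / (9.81 * 4487)
e = 1.435 * 711.1111 / 44017.47
e = 0.023183 m = 23.2 mm

23.2


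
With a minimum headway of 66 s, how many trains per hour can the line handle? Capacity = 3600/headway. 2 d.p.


Capacity = 3600 / headway
Capacity = 3600 / 66
Capacity = 54.55 trains/hour

54.55


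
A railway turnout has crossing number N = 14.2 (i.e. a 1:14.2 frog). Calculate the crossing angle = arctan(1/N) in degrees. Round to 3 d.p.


1/N = 1/14.2 = 0.070423
angle = arctan(0.070423) = 0.070306 rad
angle = 0.070306 * 180/pi = 4.028 degrees

4.028


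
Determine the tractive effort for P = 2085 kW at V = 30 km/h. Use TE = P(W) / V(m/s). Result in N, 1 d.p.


Convert: P = 2085 kW = 2085000 W
V = 30 / 3.6 = 8.3333 m/s
TE = 2085000 / 8.3333
TE = 250200.0 N

250200.0


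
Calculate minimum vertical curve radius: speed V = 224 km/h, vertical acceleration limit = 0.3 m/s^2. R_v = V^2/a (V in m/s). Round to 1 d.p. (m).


Convert speed: V = 224 / 3.6 = 62.2222 m/s
V^2 = 3871.6049 m^2/s^2
R_v = 3871.6049 / 0.3
R_v = 12905.3 m

12905.3


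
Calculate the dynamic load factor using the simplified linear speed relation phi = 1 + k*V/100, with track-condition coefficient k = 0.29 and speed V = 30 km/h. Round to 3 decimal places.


phi = 1 + k * V / 100
phi = 1 + 0.29 * 30 / 100
phi = 1 + 0.087
phi = 1.087

1.087


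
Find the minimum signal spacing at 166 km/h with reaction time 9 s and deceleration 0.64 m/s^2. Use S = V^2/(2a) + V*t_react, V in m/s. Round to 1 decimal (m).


V = 166 / 3.6 = 46.1111 m/s
Braking distance = 46.1111^2 / (2*0.64) = 1661.1208 m
Sighting distance = 46.1111 * 9 = 415.0 m
S = 1661.1208 + 415.0 = 2076.1 m

2076.1


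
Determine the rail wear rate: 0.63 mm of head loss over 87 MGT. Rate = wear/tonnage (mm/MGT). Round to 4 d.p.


Wear rate = total wear / cumulative tonnage
Rate = 0.63 / 87
Rate = 0.0072 mm/MGT

0.0072


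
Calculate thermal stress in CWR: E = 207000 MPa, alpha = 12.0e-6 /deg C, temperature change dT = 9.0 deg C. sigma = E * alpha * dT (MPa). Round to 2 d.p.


sigma = E * alpha * dT
sigma = 207000 * 12.0e-6 * 9.0
sigma = 2.484 * 9.0
sigma = 22.36 MPa

22.36


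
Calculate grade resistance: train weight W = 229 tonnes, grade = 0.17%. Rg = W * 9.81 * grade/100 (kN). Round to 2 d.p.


Rg = W * 9.81 * grade / 100
Rg = 229 * 9.81 * 0.17 / 100
Rg = 2246.49 * 0.0017
Rg = 3.82 kN

3.82


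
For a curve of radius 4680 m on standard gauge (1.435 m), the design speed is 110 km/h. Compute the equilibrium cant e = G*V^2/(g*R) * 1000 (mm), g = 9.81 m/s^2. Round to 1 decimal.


Convert speed: V = 110 / 3.6 = 30.5556 m/s
Apply formula: e = 1.435 * 30.5556^2 / (9.81 * 4680)
e = 1.435 * 933.642 / 45910.8
e = 0.029182 m = 29.2 mm

29.2


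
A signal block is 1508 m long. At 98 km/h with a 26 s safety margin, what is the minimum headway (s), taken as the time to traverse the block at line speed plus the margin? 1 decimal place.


V = 98 / 3.6 = 27.2222 m/s
Block traversal time = 1508 / 27.2222 = 55.3959 s
Headway = 55.3959 + 26
Headway = 81.4 s

81.4


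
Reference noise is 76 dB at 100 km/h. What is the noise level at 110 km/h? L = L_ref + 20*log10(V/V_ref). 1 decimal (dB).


V/V_ref = 110 / 100 = 1.1
log10(1.1) = 0.041393
20 * 0.041393 = 0.8279
L = 76 + 0.8279 = 76.8 dB

76.8


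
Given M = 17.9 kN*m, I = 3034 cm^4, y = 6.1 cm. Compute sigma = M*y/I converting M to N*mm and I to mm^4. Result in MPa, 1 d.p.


Convert units:
M = 17.9 kN*m = 17900000 N*mm
y = 6.1 cm = 61 mm
I = 3034 cm^4 = 30340000 mm^4
sigma = 17900000 * 61 / 30340000
sigma = 36.0 MPa

36.0


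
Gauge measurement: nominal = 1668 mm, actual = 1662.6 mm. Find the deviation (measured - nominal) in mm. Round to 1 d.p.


Deviation = measured - nominal
Deviation = 1662.6 - 1668
Deviation = -5.4 mm

-5.4


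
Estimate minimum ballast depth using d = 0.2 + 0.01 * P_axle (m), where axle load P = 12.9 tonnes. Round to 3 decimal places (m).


d = 0.2 + 0.01 * 12.9
d = 0.2 + 0.129
d = 0.329 m

0.329


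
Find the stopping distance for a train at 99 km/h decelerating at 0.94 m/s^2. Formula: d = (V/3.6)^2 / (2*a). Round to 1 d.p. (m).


Convert speed: V = 99 / 3.6 = 27.5 m/s
V^2 = 756.25
d = 756.25 / (2 * 0.94)
d = 756.25 / 1.88
d = 402.3 m

402.3


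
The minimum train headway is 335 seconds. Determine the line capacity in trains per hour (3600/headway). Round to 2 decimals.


Capacity = 3600 / headway
Capacity = 3600 / 335
Capacity = 10.75 trains/hour

10.75


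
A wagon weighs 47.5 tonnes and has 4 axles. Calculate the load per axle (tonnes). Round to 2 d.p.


Load per axle = total weight / number of axles
Load = 47.5 / 4
Load = 11.88 tonnes

11.88


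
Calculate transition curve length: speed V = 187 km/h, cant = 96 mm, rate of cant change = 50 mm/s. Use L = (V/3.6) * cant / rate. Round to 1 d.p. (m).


Convert speed: V = 187 / 3.6 = 51.9444 m/s
L = 51.9444 * 96 / 50
L = 4986.6667 / 50
L = 99.7 m

99.7


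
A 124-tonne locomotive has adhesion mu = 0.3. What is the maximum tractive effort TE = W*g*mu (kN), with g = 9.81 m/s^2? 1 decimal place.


TE_max = W * g * mu
TE_max = 124 * 9.81 * 0.3
TE_max = 1216.44 * 0.3
TE_max = 364.9 kN

364.9


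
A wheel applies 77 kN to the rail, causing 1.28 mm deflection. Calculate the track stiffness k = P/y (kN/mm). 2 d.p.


Track stiffness k = P / y
k = 77 / 1.28
k = 60.16 kN/mm

60.16


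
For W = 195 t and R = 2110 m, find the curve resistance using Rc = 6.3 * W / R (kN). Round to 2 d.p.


Rc = 6.3 * W / R
Rc = 6.3 * 195 / 2110
Rc = 1228.5 / 2110
Rc = 0.58 kN

0.58


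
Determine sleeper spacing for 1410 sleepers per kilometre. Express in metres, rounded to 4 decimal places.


Spacing = 1000 m / number of sleepers
Spacing = 1000 / 1410
Spacing = 0.7092 m

0.7092


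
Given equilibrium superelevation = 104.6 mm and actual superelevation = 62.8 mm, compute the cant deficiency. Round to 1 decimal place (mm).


Cant deficiency = equilibrium cant - actual cant
CD = 104.6 - 62.8
CD = 41.8 mm

41.8


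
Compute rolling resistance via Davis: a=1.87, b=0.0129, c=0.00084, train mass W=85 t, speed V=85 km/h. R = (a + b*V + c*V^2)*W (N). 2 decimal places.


b*V = 0.0129 * 85 = 1.0965
c*V^2 = 0.00084 * 7225 = 6.069
R_per_t = 1.87 + 1.0965 + 6.069 = 9.0355 N/t
R_total = 9.0355 * 85 = 768.02 N

768.02


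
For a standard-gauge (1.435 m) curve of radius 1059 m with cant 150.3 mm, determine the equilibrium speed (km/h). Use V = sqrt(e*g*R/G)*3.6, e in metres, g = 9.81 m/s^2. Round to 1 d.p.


Convert cant: e = 150.3 mm = 0.1503 m
V_ms = sqrt(0.1503 * 9.81 * 1059 / 1.435)
V_ms = sqrt(1088.108109) = 32.9865 m/s
V = 32.9865 * 3.6 = 118.8 km/h

118.8


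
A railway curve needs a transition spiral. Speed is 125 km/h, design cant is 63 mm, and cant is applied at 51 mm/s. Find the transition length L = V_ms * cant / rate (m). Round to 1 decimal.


Convert speed: V = 125 / 3.6 = 34.7222 m/s
L = 34.7222 * 63 / 51
L = 2187.5 / 51
L = 42.9 m

42.9


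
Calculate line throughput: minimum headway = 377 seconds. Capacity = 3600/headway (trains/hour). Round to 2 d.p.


Capacity = 3600 / headway
Capacity = 3600 / 377
Capacity = 9.55 trains/hour

9.55


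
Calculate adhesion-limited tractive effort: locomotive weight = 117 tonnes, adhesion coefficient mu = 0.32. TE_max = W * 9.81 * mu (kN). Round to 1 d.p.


TE_max = W * g * mu
TE_max = 117 * 9.81 * 0.32
TE_max = 1147.77 * 0.32
TE_max = 367.3 kN

367.3


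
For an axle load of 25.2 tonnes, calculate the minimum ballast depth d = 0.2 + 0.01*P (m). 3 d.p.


d = 0.2 + 0.01 * 25.2
d = 0.2 + 0.252
d = 0.452 m

0.452


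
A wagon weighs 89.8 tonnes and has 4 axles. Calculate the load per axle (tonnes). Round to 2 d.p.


Load per axle = total weight / number of axles
Load = 89.8 / 4
Load = 22.45 tonnes

22.45


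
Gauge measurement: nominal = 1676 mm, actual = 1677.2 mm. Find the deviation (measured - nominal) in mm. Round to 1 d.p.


Deviation = measured - nominal
Deviation = 1677.2 - 1676
Deviation = 1.2 mm

1.2


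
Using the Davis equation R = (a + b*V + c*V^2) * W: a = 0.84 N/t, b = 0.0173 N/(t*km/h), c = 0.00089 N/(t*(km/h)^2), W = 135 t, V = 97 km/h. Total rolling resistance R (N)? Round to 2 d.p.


b*V = 0.0173 * 97 = 1.6781
c*V^2 = 0.00089 * 9409 = 8.37401
R_per_t = 0.84 + 1.6781 + 8.37401 = 10.89211 N/t
R_total = 10.89211 * 135 = 1470.43 N

1470.43


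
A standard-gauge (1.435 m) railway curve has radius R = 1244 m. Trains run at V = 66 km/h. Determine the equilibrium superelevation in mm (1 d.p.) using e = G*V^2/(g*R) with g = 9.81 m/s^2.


Convert speed: V = 66 / 3.6 = 18.3333 m/s
Apply formula: e = 1.435 * 18.3333^2 / (9.81 * 1244)
e = 1.435 * 336.1111 / 12203.64
e = 0.039523 m = 39.5 mm

39.5


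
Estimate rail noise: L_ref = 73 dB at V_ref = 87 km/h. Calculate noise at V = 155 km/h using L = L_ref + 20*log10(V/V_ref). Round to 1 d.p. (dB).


V/V_ref = 155 / 87 = 1.781609
log10(1.781609) = 0.250812
20 * 0.250812 = 5.0162
L = 73 + 5.0162 = 78.0 dB

78.0


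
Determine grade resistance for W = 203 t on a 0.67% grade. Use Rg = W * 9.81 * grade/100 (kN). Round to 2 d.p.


Rg = W * 9.81 * grade / 100
Rg = 203 * 9.81 * 0.67 / 100
Rg = 1991.43 * 0.0067
Rg = 13.34 kN

13.34


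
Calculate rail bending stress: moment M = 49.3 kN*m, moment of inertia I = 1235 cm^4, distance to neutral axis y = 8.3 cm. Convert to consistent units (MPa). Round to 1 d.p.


Convert units:
M = 49.3 kN*m = 49300000 N*mm
y = 8.3 cm = 83 mm
I = 1235 cm^4 = 12350000 mm^4
sigma = 49300000 * 83 / 12350000
sigma = 331.3 MPa

331.3


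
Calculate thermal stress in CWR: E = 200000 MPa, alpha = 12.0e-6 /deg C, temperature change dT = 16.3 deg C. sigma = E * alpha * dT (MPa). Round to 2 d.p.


sigma = E * alpha * dT
sigma = 200000 * 12.0e-6 * 16.3
sigma = 2.4 * 16.3
sigma = 39.12 MPa

39.12


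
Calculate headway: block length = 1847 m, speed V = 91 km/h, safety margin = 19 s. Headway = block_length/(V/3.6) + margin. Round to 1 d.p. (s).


V = 91 / 3.6 = 25.2778 m/s
Block traversal time = 1847 / 25.2778 = 73.0681 s
Headway = 73.0681 + 19
Headway = 92.1 s

92.1


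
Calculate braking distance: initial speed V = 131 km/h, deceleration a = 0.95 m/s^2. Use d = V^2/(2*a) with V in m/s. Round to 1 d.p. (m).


Convert speed: V = 131 / 3.6 = 36.3889 m/s
V^2 = 1324.1512
d = 1324.1512 / (2 * 0.95)
d = 1324.1512 / 1.9
d = 696.9 m

696.9


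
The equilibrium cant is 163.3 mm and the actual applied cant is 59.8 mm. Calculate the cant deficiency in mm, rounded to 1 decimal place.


Cant deficiency = equilibrium cant - actual cant
CD = 163.3 - 59.8
CD = 103.5 mm

103.5


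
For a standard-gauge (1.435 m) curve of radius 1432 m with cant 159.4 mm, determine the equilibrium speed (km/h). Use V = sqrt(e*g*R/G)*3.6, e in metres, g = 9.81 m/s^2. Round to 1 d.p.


Convert cant: e = 159.4 mm = 0.1594 m
V_ms = sqrt(0.1594 * 9.81 * 1432 / 1.435)
V_ms = sqrt(1560.444911) = 39.5025 m/s
V = 39.5025 * 3.6 = 142.2 km/h

142.2


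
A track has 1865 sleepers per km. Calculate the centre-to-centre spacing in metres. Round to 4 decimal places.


Spacing = 1000 m / number of sleepers
Spacing = 1000 / 1865
Spacing = 0.5362 m

0.5362


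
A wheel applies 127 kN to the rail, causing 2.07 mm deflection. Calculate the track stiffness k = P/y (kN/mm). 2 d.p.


Track stiffness k = P / y
k = 127 / 2.07
k = 61.35 kN/mm

61.35


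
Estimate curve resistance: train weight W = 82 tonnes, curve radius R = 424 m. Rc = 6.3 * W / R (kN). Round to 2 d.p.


Rc = 6.3 * W / R
Rc = 6.3 * 82 / 424
Rc = 516.6 / 424
Rc = 1.22 kN

1.22


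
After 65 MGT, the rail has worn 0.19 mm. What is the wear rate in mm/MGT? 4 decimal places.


Wear rate = total wear / cumulative tonnage
Rate = 0.19 / 65
Rate = 0.0029 mm/MGT

0.0029


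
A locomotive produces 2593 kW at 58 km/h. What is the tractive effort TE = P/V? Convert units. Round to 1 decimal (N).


Convert: P = 2593 kW = 2593000 W
V = 58 / 3.6 = 16.1111 m/s
TE = 2593000 / 16.1111
TE = 160944.8 N

160944.8


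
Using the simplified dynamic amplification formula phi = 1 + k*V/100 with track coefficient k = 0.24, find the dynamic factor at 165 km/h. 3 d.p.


phi = 1 + k * V / 100
phi = 1 + 0.24 * 165 / 100
phi = 1 + 0.396
phi = 1.396

1.396


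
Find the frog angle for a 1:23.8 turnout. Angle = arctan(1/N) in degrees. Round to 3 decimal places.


1/N = 1/23.8 = 0.042017
angle = arctan(0.042017) = 0.041992 rad
angle = 0.041992 * 180/pi = 2.406 degrees

2.406


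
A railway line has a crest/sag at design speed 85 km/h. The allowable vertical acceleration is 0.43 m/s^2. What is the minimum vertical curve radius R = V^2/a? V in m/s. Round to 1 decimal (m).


Convert speed: V = 85 / 3.6 = 23.6111 m/s
V^2 = 557.4846 m^2/s^2
R_v = 557.4846 / 0.43
R_v = 1296.5 m

1296.5


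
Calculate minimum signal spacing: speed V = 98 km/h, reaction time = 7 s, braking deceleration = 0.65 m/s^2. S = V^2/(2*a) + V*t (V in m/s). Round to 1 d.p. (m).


V = 98 / 3.6 = 27.2222 m/s
Braking distance = 27.2222^2 / (2*0.65) = 570.038 m
Sighting distance = 27.2222 * 7 = 190.5556 m
S = 570.038 + 190.5556 = 760.6 m

760.6


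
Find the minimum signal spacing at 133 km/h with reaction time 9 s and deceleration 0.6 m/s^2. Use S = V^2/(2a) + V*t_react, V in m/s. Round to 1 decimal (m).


V = 133 / 3.6 = 36.9444 m/s
Braking distance = 36.9444^2 / (2*0.6) = 1137.41 m
Sighting distance = 36.9444 * 9 = 332.5 m
S = 1137.41 + 332.5 = 1469.9 m

1469.9


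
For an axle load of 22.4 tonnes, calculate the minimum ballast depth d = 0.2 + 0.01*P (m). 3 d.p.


d = 0.2 + 0.01 * 22.4
d = 0.2 + 0.224
d = 0.424 m

0.424


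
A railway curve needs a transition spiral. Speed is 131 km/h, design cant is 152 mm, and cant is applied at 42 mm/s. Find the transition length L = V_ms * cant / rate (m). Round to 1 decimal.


Convert speed: V = 131 / 3.6 = 36.3889 m/s
L = 36.3889 * 152 / 42
L = 5531.1111 / 42
L = 131.7 m

131.7


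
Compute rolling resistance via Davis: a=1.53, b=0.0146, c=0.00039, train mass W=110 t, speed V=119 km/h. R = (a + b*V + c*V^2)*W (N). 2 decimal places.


b*V = 0.0146 * 119 = 1.7374
c*V^2 = 0.00039 * 14161 = 5.52279
R_per_t = 1.53 + 1.7374 + 5.52279 = 8.79019 N/t
R_total = 8.79019 * 110 = 966.92 N

966.92


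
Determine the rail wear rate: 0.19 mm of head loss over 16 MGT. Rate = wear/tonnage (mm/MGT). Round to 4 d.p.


Wear rate = total wear / cumulative tonnage
Rate = 0.19 / 16
Rate = 0.0119 mm/MGT

0.0119


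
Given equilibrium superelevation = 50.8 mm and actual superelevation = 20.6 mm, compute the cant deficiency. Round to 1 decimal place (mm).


Cant deficiency = equilibrium cant - actual cant
CD = 50.8 - 20.6
CD = 30.2 mm

30.2


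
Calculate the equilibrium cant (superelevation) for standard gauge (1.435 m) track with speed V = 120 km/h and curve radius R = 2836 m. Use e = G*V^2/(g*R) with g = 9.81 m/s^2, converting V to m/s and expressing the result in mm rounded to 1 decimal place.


Convert speed: V = 120 / 3.6 = 33.3333 m/s
Apply formula: e = 1.435 * 33.3333^2 / (9.81 * 2836)
e = 1.435 * 1111.1111 / 27821.16
e = 0.05731 m = 57.3 mm

57.3


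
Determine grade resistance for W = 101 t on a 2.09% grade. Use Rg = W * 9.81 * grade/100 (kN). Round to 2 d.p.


Rg = W * 9.81 * grade / 100
Rg = 101 * 9.81 * 2.09 / 100
Rg = 990.81 * 0.0209
Rg = 20.71 kN

20.71


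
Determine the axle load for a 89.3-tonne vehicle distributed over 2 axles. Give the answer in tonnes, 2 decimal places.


Load per axle = total weight / number of axles
Load = 89.3 / 2
Load = 44.65 tonnes

44.65


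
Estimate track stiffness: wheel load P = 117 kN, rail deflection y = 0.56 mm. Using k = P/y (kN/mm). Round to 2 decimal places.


Track stiffness k = P / y
k = 117 / 0.56
k = 208.93 kN/mm

208.93


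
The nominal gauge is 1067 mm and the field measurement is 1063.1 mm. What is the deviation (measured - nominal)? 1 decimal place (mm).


Deviation = measured - nominal
Deviation = 1063.1 - 1067
Deviation = -3.9 mm

-3.9


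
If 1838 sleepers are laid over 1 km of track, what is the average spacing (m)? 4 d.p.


Spacing = 1000 m / number of sleepers
Spacing = 1000 / 1838
Spacing = 0.5441 m

0.5441


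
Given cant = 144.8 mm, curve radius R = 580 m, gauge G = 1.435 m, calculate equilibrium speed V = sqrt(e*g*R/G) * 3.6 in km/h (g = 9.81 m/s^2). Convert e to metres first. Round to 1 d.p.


Convert cant: e = 144.8 mm = 0.1448 m
V_ms = sqrt(0.1448 * 9.81 * 580 / 1.435)
V_ms = sqrt(574.134523) = 23.9611 m/s
V = 23.9611 * 3.6 = 86.3 km/h

86.3


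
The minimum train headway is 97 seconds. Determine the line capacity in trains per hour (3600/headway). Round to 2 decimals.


Capacity = 3600 / headway
Capacity = 3600 / 97
Capacity = 37.11 trains/hour

37.11


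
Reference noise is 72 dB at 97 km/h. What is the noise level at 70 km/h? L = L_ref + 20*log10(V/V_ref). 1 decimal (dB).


V/V_ref = 70 / 97 = 0.721649
log10(0.721649) = -0.141674
20 * -0.141674 = -2.8335
L = 72 + -2.8335 = 69.2 dB

69.2


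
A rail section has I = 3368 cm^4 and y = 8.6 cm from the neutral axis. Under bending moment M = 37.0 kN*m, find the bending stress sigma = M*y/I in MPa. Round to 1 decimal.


Convert units:
M = 37.0 kN*m = 37000000 N*mm
y = 8.6 cm = 86 mm
I = 3368 cm^4 = 33680000 mm^4
sigma = 37000000 * 86 / 33680000
sigma = 94.5 MPa

94.5


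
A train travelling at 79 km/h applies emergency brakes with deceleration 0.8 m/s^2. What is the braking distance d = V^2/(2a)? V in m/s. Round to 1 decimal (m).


Convert speed: V = 79 / 3.6 = 21.9444 m/s
V^2 = 481.5586
d = 481.5586 / (2 * 0.8)
d = 481.5586 / 1.6
d = 301.0 m

301.0


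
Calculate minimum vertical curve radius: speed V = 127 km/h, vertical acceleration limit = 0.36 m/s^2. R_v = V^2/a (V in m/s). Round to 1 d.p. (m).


Convert speed: V = 127 / 3.6 = 35.2778 m/s
V^2 = 1244.5216 m^2/s^2
R_v = 1244.5216 / 0.36
R_v = 3457.0 m

3457.0


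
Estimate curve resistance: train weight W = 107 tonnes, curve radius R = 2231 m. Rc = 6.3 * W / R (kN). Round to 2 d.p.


Rc = 6.3 * W / R
Rc = 6.3 * 107 / 2231
Rc = 674.1 / 2231
Rc = 0.30 kN

0.30


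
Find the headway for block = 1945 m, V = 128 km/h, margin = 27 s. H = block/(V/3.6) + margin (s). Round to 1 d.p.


V = 128 / 3.6 = 35.5556 m/s
Block traversal time = 1945 / 35.5556 = 54.7031 s
Headway = 54.7031 + 27
Headway = 81.7 s

81.7


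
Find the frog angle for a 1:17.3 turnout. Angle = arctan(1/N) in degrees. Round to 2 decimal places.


1/N = 1/17.3 = 0.057803
angle = arctan(0.057803) = 0.057739 rad
angle = 0.057739 * 180/pi = 3.31 degrees

3.31


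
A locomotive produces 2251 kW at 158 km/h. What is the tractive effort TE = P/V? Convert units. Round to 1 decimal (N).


Convert: P = 2251 kW = 2251000 W
V = 158 / 3.6 = 43.8889 m/s
TE = 2251000 / 43.8889
TE = 51288.6 N

51288.6


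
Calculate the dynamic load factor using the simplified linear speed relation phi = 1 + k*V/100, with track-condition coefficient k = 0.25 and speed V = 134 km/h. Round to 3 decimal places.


phi = 1 + k * V / 100
phi = 1 + 0.25 * 134 / 100
phi = 1 + 0.335
phi = 1.335

1.335


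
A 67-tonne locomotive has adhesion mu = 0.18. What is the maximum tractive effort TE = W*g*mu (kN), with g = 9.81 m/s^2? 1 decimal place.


TE_max = W * g * mu
TE_max = 67 * 9.81 * 0.18
TE_max = 657.27 * 0.18
TE_max = 118.3 kN

118.3


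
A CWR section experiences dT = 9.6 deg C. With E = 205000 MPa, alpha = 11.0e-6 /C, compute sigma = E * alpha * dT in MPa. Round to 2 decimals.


sigma = E * alpha * dT
sigma = 205000 * 11.0e-6 * 9.6
sigma = 2.255 * 9.6
sigma = 21.65 MPa

21.65


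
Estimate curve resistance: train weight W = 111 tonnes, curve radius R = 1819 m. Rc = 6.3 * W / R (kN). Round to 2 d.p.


Rc = 6.3 * W / R
Rc = 6.3 * 111 / 1819
Rc = 699.3 / 1819
Rc = 0.38 kN

0.38


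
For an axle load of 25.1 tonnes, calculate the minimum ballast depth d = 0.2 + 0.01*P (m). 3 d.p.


d = 0.2 + 0.01 * 25.1
d = 0.2 + 0.251
d = 0.451 m

0.451


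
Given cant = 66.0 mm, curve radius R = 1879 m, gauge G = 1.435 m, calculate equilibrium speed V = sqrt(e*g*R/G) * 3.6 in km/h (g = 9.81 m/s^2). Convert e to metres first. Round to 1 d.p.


Convert cant: e = 66.0 mm = 0.0660 m
V_ms = sqrt(0.0660 * 9.81 * 1879 / 1.435)
V_ms = sqrt(847.789087) = 29.1168 m/s
V = 29.1168 * 3.6 = 104.8 km/h

104.8


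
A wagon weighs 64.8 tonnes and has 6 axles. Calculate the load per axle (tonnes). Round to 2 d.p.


Load per axle = total weight / number of axles
Load = 64.8 / 6
Load = 10.80 tonnes

10.80


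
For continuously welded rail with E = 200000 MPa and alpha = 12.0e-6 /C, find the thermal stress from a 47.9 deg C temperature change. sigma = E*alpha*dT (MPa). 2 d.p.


sigma = E * alpha * dT
sigma = 200000 * 12.0e-6 * 47.9
sigma = 2.4 * 47.9
sigma = 114.96 MPa

114.96


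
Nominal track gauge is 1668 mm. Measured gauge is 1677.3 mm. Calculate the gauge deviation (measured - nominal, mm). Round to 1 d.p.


Deviation = measured - nominal
Deviation = 1677.3 - 1668
Deviation = 9.3 mm

9.3


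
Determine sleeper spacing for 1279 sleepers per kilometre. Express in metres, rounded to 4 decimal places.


Spacing = 1000 m / number of sleepers
Spacing = 1000 / 1279
Spacing = 0.7819 m

0.7819


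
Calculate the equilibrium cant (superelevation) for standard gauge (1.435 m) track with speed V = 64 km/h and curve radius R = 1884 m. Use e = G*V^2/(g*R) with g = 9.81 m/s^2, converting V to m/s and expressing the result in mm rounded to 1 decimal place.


Convert speed: V = 64 / 3.6 = 17.7778 m/s
Apply formula: e = 1.435 * 17.7778^2 / (9.81 * 1884)
e = 1.435 * 316.0494 / 18482.04
e = 0.024539 m = 24.5 mm

24.5


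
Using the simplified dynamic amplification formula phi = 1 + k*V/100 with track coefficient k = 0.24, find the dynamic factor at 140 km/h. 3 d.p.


phi = 1 + k * V / 100
phi = 1 + 0.24 * 140 / 100
phi = 1 + 0.336
phi = 1.336

1.336


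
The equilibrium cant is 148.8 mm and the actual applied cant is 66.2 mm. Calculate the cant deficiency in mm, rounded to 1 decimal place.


Cant deficiency = equilibrium cant - actual cant
CD = 148.8 - 66.2
CD = 82.6 mm

82.6


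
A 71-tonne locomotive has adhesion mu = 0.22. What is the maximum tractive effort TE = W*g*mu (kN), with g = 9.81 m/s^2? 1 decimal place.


TE_max = W * g * mu
TE_max = 71 * 9.81 * 0.22
TE_max = 696.51 * 0.22
TE_max = 153.2 kN

153.2


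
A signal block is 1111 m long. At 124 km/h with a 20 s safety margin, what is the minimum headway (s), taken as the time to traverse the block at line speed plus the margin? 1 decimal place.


V = 124 / 3.6 = 34.4444 m/s
Block traversal time = 1111 / 34.4444 = 32.2548 s
Headway = 32.2548 + 20
Headway = 52.3 s

52.3


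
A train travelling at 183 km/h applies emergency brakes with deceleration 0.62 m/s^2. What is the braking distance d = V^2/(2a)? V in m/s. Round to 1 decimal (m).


Convert speed: V = 183 / 3.6 = 50.8333 m/s
V^2 = 2584.0278
d = 2584.0278 / (2 * 0.62)
d = 2584.0278 / 1.24
d = 2083.9 m

2083.9


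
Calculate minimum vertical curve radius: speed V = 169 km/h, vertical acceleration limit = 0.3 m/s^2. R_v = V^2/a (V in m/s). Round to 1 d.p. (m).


Convert speed: V = 169 / 3.6 = 46.9444 m/s
V^2 = 2203.7809 m^2/s^2
R_v = 2203.7809 / 0.3
R_v = 7345.9 m

7345.9


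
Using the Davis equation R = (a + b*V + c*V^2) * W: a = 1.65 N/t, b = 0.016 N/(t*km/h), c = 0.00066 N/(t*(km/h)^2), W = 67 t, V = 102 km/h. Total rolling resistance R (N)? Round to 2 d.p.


b*V = 0.016 * 102 = 1.632
c*V^2 = 0.00066 * 10404 = 6.86664
R_per_t = 1.65 + 1.632 + 6.86664 = 10.14864 N/t
R_total = 10.14864 * 67 = 679.96 N

679.96


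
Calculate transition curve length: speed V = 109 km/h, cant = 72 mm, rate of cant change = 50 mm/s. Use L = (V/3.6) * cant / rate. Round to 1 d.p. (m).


Convert speed: V = 109 / 3.6 = 30.2778 m/s
L = 30.2778 * 72 / 50
L = 2180.0 / 50
L = 43.6 m

43.6


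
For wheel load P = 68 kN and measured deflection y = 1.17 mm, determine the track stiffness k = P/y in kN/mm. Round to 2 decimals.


Track stiffness k = P / y
k = 68 / 1.17
k = 58.12 kN/mm

58.12


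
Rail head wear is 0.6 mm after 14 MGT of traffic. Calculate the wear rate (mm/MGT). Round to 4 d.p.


Wear rate = total wear / cumulative tonnage
Rate = 0.6 / 14
Rate = 0.0429 mm/MGT

0.0429


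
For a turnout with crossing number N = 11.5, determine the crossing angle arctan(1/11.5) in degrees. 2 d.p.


1/N = 1/11.5 = 0.086957
angle = arctan(0.086957) = 0.086738 rad
angle = 0.086738 * 180/pi = 4.97 degrees

4.97


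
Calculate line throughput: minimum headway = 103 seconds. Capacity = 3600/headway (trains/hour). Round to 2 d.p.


Capacity = 3600 / headway
Capacity = 3600 / 103
Capacity = 34.95 trains/hour

34.95


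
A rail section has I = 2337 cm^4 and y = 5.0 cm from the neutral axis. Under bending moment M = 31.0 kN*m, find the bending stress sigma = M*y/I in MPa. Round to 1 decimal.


Convert units:
M = 31.0 kN*m = 31000000 N*mm
y = 5.0 cm = 50 mm
I = 2337 cm^4 = 23370000 mm^4
sigma = 31000000 * 50 / 23370000
sigma = 66.3 MPa

66.3


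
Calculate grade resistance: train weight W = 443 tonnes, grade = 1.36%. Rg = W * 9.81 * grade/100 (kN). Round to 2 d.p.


Rg = W * 9.81 * grade / 100
Rg = 443 * 9.81 * 1.36 / 100
Rg = 4345.83 * 0.0136
Rg = 59.10 kN

59.10


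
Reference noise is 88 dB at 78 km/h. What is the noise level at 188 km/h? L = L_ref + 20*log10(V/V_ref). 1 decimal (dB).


V/V_ref = 188 / 78 = 2.410256
log10(2.410256) = 0.382063
20 * 0.382063 = 7.6413
L = 88 + 7.6413 = 95.6 dB

95.6


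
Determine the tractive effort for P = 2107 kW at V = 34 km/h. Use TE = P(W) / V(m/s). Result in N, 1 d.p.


Convert: P = 2107 kW = 2107000 W
V = 34 / 3.6 = 9.4444 m/s
TE = 2107000 / 9.4444
TE = 223094.1 N

223094.1


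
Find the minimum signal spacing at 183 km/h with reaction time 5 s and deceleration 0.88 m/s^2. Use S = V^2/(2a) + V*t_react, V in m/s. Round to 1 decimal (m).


V = 183 / 3.6 = 50.8333 m/s
Braking distance = 50.8333^2 / (2*0.88) = 1468.1976 m
Sighting distance = 50.8333 * 5 = 254.1667 m
S = 1468.1976 + 254.1667 = 1722.4 m

1722.4


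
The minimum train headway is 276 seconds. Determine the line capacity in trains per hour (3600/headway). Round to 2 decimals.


Capacity = 3600 / headway
Capacity = 3600 / 276
Capacity = 13.04 trains/hour

13.04


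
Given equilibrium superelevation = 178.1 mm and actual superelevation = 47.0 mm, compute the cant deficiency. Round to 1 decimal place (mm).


Cant deficiency = equilibrium cant - actual cant
CD = 178.1 - 47.0
CD = 131.1 mm

131.1


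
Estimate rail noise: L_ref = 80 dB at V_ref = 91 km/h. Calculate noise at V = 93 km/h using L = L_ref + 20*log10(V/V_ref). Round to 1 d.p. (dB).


V/V_ref = 93 / 91 = 1.021978
log10(1.021978) = 0.009442
20 * 0.009442 = 0.1888
L = 80 + 0.1888 = 80.2 dB

80.2


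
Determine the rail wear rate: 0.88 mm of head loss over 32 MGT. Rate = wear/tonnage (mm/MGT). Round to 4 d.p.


Wear rate = total wear / cumulative tonnage
Rate = 0.88 / 32
Rate = 0.0275 mm/MGT

0.0275


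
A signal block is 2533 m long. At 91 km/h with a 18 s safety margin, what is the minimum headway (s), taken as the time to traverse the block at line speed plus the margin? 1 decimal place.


V = 91 / 3.6 = 25.2778 m/s
Block traversal time = 2533 / 25.2778 = 100.2066 s
Headway = 100.2066 + 18
Headway = 118.2 s

118.2


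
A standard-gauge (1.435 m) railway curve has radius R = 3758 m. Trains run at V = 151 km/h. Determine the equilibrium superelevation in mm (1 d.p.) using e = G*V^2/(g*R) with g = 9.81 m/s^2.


Convert speed: V = 151 / 3.6 = 41.9444 m/s
Apply formula: e = 1.435 * 41.9444^2 / (9.81 * 3758)
e = 1.435 * 1759.3364 / 36865.98
e = 0.068482 m = 68.5 mm

68.5


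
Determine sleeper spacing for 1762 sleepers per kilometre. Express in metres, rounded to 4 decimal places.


Spacing = 1000 m / number of sleepers
Spacing = 1000 / 1762
Spacing = 0.5675 m

0.5675


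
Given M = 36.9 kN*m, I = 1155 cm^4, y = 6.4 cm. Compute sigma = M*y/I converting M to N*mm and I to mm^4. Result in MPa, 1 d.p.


Convert units:
M = 36.9 kN*m = 36900000 N*mm
y = 6.4 cm = 64 mm
I = 1155 cm^4 = 11550000 mm^4
sigma = 36900000 * 64 / 11550000
sigma = 204.5 MPa

204.5


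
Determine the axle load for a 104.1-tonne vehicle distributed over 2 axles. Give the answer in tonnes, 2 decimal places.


Load per axle = total weight / number of axles
Load = 104.1 / 2
Load = 52.05 tonnes

52.05


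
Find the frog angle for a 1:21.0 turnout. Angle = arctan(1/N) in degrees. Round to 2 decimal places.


1/N = 1/21.0 = 0.047619
angle = arctan(0.047619) = 0.047583 rad
angle = 0.047583 * 180/pi = 2.73 degrees

2.73


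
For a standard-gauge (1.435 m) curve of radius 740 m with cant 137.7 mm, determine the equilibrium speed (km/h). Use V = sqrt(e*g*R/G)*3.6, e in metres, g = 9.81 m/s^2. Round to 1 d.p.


Convert cant: e = 137.7 mm = 0.1377 m
V_ms = sqrt(0.1377 * 9.81 * 740 / 1.435)
V_ms = sqrt(696.598871) = 26.3932 m/s
V = 26.3932 * 3.6 = 95.0 km/h

95.0


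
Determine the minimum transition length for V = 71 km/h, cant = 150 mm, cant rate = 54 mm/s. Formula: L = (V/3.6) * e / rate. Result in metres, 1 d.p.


Convert speed: V = 71 / 3.6 = 19.7222 m/s
L = 19.7222 * 150 / 54
L = 2958.3333 / 54
L = 54.8 m

54.8


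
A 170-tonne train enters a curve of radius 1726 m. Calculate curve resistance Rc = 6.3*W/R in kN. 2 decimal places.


Rc = 6.3 * W / R
Rc = 6.3 * 170 / 1726
Rc = 1071.0 / 1726
Rc = 0.62 kN

0.62


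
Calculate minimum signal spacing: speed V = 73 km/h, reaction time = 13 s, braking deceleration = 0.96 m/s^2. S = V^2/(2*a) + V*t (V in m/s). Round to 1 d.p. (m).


V = 73 / 3.6 = 20.2778 m/s
Braking distance = 20.2778^2 / (2*0.96) = 214.1606 m
Sighting distance = 20.2778 * 13 = 263.6111 m
S = 214.1606 + 263.6111 = 477.8 m

477.8


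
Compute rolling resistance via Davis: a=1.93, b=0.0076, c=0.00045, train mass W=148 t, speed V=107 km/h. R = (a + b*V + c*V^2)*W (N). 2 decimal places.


b*V = 0.0076 * 107 = 0.8132
c*V^2 = 0.00045 * 11449 = 5.15205
R_per_t = 1.93 + 0.8132 + 5.15205 = 7.89525 N/t
R_total = 7.89525 * 148 = 1168.50 N

1168.50


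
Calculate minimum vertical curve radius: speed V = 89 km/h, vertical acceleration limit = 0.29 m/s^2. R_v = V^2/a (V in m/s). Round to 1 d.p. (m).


Convert speed: V = 89 / 3.6 = 24.7222 m/s
V^2 = 611.1883 m^2/s^2
R_v = 611.1883 / 0.29
R_v = 2107.5 m

2107.5


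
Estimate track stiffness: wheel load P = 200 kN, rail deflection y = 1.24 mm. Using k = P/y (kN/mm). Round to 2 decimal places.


Track stiffness k = P / y
k = 200 / 1.24
k = 161.29 kN/mm

161.29


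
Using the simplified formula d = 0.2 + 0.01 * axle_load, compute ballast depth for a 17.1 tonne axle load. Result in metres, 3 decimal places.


d = 0.2 + 0.01 * 17.1
d = 0.2 + 0.171
d = 0.371 m

0.371


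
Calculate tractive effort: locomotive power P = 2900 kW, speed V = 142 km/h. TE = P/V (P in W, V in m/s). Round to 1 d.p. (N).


Convert: P = 2900 kW = 2900000 W
V = 142 / 3.6 = 39.4444 m/s
TE = 2900000 / 39.4444
TE = 73521.1 N

73521.1


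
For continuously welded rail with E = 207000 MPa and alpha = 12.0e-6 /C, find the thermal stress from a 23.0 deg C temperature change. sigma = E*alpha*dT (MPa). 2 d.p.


sigma = E * alpha * dT
sigma = 207000 * 12.0e-6 * 23.0
sigma = 2.484 * 23.0
sigma = 57.13 MPa

57.13


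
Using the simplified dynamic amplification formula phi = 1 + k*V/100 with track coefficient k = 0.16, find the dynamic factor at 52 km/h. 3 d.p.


phi = 1 + k * V / 100
phi = 1 + 0.16 * 52 / 100
phi = 1 + 0.0832
phi = 1.083

1.083


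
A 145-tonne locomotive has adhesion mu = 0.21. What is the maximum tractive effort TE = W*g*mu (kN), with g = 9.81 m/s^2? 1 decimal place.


TE_max = W * g * mu
TE_max = 145 * 9.81 * 0.21
TE_max = 1422.45 * 0.21
TE_max = 298.7 kN

298.7


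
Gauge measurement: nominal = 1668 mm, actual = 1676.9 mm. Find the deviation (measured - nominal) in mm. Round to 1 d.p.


Deviation = measured - nominal
Deviation = 1676.9 - 1668
Deviation = 8.9 mm

8.9


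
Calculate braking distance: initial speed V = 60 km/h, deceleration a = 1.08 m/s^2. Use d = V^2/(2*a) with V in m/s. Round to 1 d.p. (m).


Convert speed: V = 60 / 3.6 = 16.6667 m/s
V^2 = 277.7778
d = 277.7778 / (2 * 1.08)
d = 277.7778 / 2.16
d = 128.6 m

128.6


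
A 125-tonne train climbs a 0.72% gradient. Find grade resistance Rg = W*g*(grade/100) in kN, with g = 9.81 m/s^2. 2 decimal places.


Rg = W * 9.81 * grade / 100
Rg = 125 * 9.81 * 0.72 / 100
Rg = 1226.25 * 0.0072
Rg = 8.83 kN

8.83


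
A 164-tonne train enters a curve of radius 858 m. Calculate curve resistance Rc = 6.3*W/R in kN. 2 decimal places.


Rc = 6.3 * W / R
Rc = 6.3 * 164 / 858
Rc = 1033.2 / 858
Rc = 1.20 kN

1.20


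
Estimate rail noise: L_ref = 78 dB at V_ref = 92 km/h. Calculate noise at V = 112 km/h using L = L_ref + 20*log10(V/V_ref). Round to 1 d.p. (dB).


V/V_ref = 112 / 92 = 1.217391
log10(1.217391) = 0.08543
20 * 0.08543 = 1.7086
L = 78 + 1.7086 = 79.7 dB

79.7


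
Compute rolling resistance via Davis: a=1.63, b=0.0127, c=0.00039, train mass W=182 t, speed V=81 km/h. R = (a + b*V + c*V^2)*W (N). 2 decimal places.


b*V = 0.0127 * 81 = 1.0287
c*V^2 = 0.00039 * 6561 = 2.55879
R_per_t = 1.63 + 1.0287 + 2.55879 = 5.21749 N/t
R_total = 5.21749 * 182 = 949.58 N

949.58


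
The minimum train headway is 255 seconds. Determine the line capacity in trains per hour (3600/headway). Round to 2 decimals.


Capacity = 3600 / headway
Capacity = 3600 / 255
Capacity = 14.12 trains/hour

14.12


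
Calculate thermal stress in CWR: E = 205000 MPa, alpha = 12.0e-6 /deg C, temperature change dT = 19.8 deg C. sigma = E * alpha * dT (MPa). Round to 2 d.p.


sigma = E * alpha * dT
sigma = 205000 * 12.0e-6 * 19.8
sigma = 2.46 * 19.8
sigma = 48.71 MPa

48.71
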